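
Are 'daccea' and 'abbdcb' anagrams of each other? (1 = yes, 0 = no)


Sort characters of 'daccea': 'aaccde'
Sort characters of 'abbdcb': 'abbbcd'
Sorted forms differ -> they are NOT anagrams
Result: 0

0


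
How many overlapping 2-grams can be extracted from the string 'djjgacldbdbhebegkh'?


String 'djjgacldbdbhebegkh' has length L = 18.
Number of overlapping n-grams = L - n + 1
Substituting: 18 - 2 + 1 = 17

17


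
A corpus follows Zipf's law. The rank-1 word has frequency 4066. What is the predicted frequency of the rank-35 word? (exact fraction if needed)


Zipf's law: freq(rank) = f1 / rank
f1 = 4066, rank = 35
freq = 4066 / 35
GCD(4066, 35) = 1
Simplified: 4066/35

4066/35


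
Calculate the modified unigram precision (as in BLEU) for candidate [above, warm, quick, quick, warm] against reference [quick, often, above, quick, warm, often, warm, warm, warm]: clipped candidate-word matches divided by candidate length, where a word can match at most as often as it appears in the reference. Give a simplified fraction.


Reference word counts: {'above': 1, 'often': 2, 'quick': 2, 'warm': 4}
Checking each candidate word (with clipping):
  'above' -> in reference (ref count 1, used 1/1) -> match (matches: 1)
  'warm' -> in reference (ref count 4, used 1/4) -> match (matches: 2)
  'quick' -> in reference (ref count 2, used 1/2) -> match (matches: 3)
  'quick' -> in reference (ref count 2, used 2/2) -> match (matches: 4)
  'warm' -> in reference (ref count 4, used 2/4) -> match (matches: 5)
Clipped matches: 5, Candidate length: 5
Precision = 5/5 = 1

1


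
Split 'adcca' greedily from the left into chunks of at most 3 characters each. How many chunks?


'adcca' has 5 characters.
Chunking with max size 3:
  Chunk 1: 'adc' (positions 0-2)
  Chunk 2: 'ca' (positions 3-4)
Total chunks: ceil(5 / 3) = 2

2


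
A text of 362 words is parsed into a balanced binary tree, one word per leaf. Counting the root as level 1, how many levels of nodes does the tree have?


In a balanced binary tree with n leaves the deepest leaf is ceil(log2(n)) edges below the root,
so counting node levels inclusive of root and leaves gives ceil(log2(n)) + 1 levels.
log2(362) = 8.4998
ceil(8.4998) = 9
levels = 9 + 1 = 10

10


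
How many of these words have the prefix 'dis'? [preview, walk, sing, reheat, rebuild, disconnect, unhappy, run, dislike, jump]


Checking each word for prefix 'dis':
  'preview' -> no (count: 0)
  'walk' -> no (count: 0)
  'sing' -> no (count: 0)
  'reheat' -> no (count: 0)
  'rebuild' -> no (count: 0)
  'disconnect' -> YES, starts with 'dis' (count: 1)
  'unhappy' -> no (count: 1)
  'run' -> no (count: 1)
  'dislike' -> YES, starts with 'dis' (count: 2)
  'jump' -> no (count: 2)
Total with prefix 'dis': 2

2


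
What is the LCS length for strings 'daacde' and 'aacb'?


DP table for LCS of 'daacde' and 'aacb':
       a  a  c  b
    0  0  0  0  0
  d 0  0  0  0  0
  a 0  1  1  1  1
  a 0  1  2  2  2
  c 0  1  2  3  3
  d 0  1  2  3  3
  e 0  1  2  3  3
LCS: 'aac'
LCS length = 3

3


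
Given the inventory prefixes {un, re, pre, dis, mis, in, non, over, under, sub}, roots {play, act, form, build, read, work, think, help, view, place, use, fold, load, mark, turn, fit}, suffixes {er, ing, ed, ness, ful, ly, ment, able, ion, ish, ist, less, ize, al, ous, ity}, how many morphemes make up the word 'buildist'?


Segmenting 'buildist' against the inventory:
  'build' -> root (morpheme 1)
  'ist' -> suffix (morpheme 2)
Total morphemes: 2

2


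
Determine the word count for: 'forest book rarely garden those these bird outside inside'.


Counting words by splitting on spaces:
  Word 1: 'forest'
  Word 2: 'book'
  Word 3: 'rarely'
  Word 4: 'garden'
  Word 5: 'those'
  Word 6: 'these'
  Word 7: 'bird'
  Word 8: 'outside'
  Word 9: 'inside'
Total words: 9

9


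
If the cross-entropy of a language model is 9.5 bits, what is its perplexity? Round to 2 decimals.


Perplexity formula: PP = 2^H
H = 9.5
PP = 2^9.5
Decompose: 2^9.5 = 2^9 * 2^0.5 = 2^9 * sqrt(2)
2^9 = 512, sqrt(2) ~ 1.4142136
PP ~ 512 * 1.4142136 = 724.0773632
Rounded to 2 decimals: 724.08

724.08


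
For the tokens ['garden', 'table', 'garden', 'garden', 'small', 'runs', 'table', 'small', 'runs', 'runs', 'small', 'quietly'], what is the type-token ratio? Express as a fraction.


Tokens: 12
Unique types: ('garden', 'quietly', 'runs', 'small', 'table') = 5
TTR = 5/12
Already in lowest terms.

5/12


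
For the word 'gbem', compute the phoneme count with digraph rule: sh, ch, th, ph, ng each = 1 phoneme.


Parsing 'gbem' greedily, digraphs first:
  'g' -> consonant phoneme (phonemes so far: 1)
  'b' -> consonant phoneme (phonemes so far: 2)
  'e' -> vowel phoneme (phonemes so far: 3)
  'm' -> consonant phoneme (phonemes so far: 4)
Total phonemes: 4

4


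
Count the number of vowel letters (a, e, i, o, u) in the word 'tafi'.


Scanning each character of 'tafi':
  Position 1: 't' -> consonant (running count: 0)
  Position 2: 'a' -> vowel (running count: 1)
  Position 3: 'f' -> consonant (running count: 1)
  Position 4: 'i' -> vowel (running count: 2)
Total vowels: 2

2


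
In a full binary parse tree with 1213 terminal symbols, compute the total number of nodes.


Leaf nodes (terminals): 1213
Internal nodes = n - 1 = 1213 - 1 = 1212
Total = leaves + internal = 1213 + 1212 = 2425

2425


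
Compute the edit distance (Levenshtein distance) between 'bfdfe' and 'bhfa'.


Building DP table for s1='bfdfe' (len 5) and s2='bhfa' (len 4):
       b  h  f  a
    0  1  2  3  4
  b 1  0  1  2  3
  f 2  1  1  1  2
  d 3  2  2  2  2
  f 4  3  3  2  3
  e 5  4  4  3  3
Edit distance = dp[5][4] = 3

3


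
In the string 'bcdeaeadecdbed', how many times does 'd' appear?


Scanning 'bcdeaeadecdbed' for 'd':
  Position 2: 'd' -> MATCH (count: 1)
  Position 7: 'd' -> MATCH (count: 2)
  Position 10: 'd' -> MATCH (count: 3)
  Position 13: 'd' -> MATCH (count: 4)
Total occurrences of 'd': 4

4


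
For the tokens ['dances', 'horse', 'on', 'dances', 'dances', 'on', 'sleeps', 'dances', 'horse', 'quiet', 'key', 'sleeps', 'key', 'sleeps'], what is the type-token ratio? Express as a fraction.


Tokens: 14
Unique types: ('dances', 'horse', 'key', 'on', 'quiet', 'sleeps') = 6
TTR = 6/14
Simplify: divide both by 2 -> 3/7
TTR = 3/7

3/7


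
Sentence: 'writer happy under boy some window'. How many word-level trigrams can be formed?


Word trigrams from [6] words:
  Trigram 1: (writer happy under)
  Trigram 2: (happy under boy)
  Trigram 3: (under boy some)
  Trigram 4: (boy some window)
Total word trigrams: 6 - 2 = 4

4


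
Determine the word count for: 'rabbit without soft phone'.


Counting words by splitting on spaces:
  Word 1: 'rabbit'
  Word 2: 'without'
  Word 3: 'soft'
  Word 4: 'phone'
Total words: 4

4


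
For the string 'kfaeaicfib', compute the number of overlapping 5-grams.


String 'kfaeaicfib' has length L = 10.
Number of overlapping n-grams = L - n + 1
Substituting: 10 - 5 + 1 = 6

6


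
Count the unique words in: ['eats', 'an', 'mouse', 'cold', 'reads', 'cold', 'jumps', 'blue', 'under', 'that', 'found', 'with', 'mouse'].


Listing all tokens and tracking unique types:
  Token 1: 'eats' -> NEW (unique so far: 1)
  Token 2: 'an' -> NEW (unique so far: 2)
  Token 3: 'mouse' -> NEW (unique so far: 3)
  Token 4: 'cold' -> NEW (unique so far: 4)
  Token 5: 'reads' -> NEW (unique so far: 5)
  Token 6: 'cold' -> duplicate (unique so far: 5)
  Token 7: 'jumps' -> NEW (unique so far: 6)
  Token 8: 'blue' -> NEW (unique so far: 7)
  Token 9: 'under' -> NEW (unique so far: 8)
  Token 10: 'that' -> NEW (unique so far: 9)
  Token 11: 'found' -> NEW (unique so far: 10)
  Token 12: 'with' -> NEW (unique so far: 11)
  Token 13: 'mouse' -> duplicate (unique so far: 11)
Unique types: ('an', 'blue', 'cold', 'eats', 'found', 'jumps', 'mouse', 'reads', 'that', 'under', 'with')
Vocabulary size: 11

11


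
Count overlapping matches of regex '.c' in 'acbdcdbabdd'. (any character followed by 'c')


Pattern: .c means any character followed by 'c'.
Scanning 'acbdcdbabdd' position-by-position:
  Pos 0: window 'ac' -> MATCH
  Pos 1: window 'cb' -> no
  Pos 2: window 'bd' -> no
  Pos 3: window 'dc' -> MATCH
  Pos 4: window 'cd' -> no
  Pos 5: window 'db' -> no
  Pos 6: window 'ba' -> no
  Pos 7: window 'ab' -> no
  Pos 8: window 'bd' -> no
  Pos 9: window 'dd' -> no
  Pos 10: window 'd' -> no
Total matches: 2

2


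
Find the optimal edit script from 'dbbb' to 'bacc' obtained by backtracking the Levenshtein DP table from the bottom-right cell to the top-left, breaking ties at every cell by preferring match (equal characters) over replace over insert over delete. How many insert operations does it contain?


Edit distance = 4. Backtracking from cell (4, 4) with preference match > replace > insert > delete,
then listing the resulting alignment 'dbbb' -> 'bacc' left to right:
  Step 1: replace d->b
  Step 2: replace b->a
  Step 3: replace b->c
  Step 4: replace b->c
Total insertions: 0

0


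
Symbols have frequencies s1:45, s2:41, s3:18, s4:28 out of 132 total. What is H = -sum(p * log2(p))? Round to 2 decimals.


Computing entropy H = -sum(p_i * log2(p_i)):
  s1: p = 45/132 = 0.3409, -p*log2(p) = 0.5293
  s2: p = 41/132 = 0.3106, -p*log2(p) = 0.5239
  s3: p = 18/132 = 0.1364, -p*log2(p) = 0.3920
  s4: p = 28/132 = 0.2121, -p*log2(p) = 0.4745
H = sum of terms = 1.9197
Rounded to 2 decimals: 1.92

1.92


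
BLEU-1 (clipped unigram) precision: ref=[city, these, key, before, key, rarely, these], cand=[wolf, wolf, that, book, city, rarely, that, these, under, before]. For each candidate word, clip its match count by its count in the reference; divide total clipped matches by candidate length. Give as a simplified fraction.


Reference word counts: {'before': 1, 'city': 1, 'key': 2, 'rarely': 1, 'these': 2}
Checking each candidate word (with clipping):
  'wolf' -> not in reference -> no match (matches: 0)
  'wolf' -> not in reference -> no match (matches: 0)
  'that' -> not in reference -> no match (matches: 0)
  'book' -> not in reference -> no match (matches: 0)
  'city' -> in reference (ref count 1, used 1/1) -> match (matches: 1)
  'rarely' -> in reference (ref count 1, used 1/1) -> match (matches: 2)
  'that' -> not in reference -> no match (matches: 2)
  'these' -> in reference (ref count 2, used 1/2) -> match (matches: 3)
  'under' -> not in reference -> no match (matches: 3)
  'before' -> in reference (ref count 1, used 1/1) -> match (matches: 4)
Clipped matches: 4, Candidate length: 10
Precision = 4/10 = 2/5

2/5


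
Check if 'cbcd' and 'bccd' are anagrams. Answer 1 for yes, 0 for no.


Sort characters of 'cbcd': 'bccd'
Sort characters of 'bccd': 'bccd'
Sorted forms match -> they ARE anagrams
Result: 1

1


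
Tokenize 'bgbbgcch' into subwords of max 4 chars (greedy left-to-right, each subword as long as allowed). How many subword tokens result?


'bgbbgcch' has 8 characters.
Chunking with max size 4:
  Chunk 1: 'bgbb' (positions 0-3)
  Chunk 2: 'gcch' (positions 4-7)
Total chunks: ceil(8 / 4) = 2

2


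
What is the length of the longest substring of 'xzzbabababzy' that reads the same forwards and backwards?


Scanning 'xzzbabababzy' for palindromic substrings.
Substring at positions 2-10: 'zbabababz'.
Check: reverse('zbabababz') = 'zbabababz' -> palindrome confirmed.
Neighbouring characters ('z' / 'y') break symmetry, so it cannot extend further.
No longer palindromic substring exists; longest length = 9

9


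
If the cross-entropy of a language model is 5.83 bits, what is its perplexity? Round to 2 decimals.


Perplexity formula: PP = 2^H
H = 5.83
PP = 2^5.83
Decompose: 2^5.83 = 2^5 * 2^0.83
2^5 = 32, 2^0.83 ~ 1.7776854
PP ~ 32 * 1.7776854 = 56.8859328
Rounded to 2 decimals: 56.89

56.89


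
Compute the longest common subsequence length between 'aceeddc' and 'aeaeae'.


DP table for LCS of 'aceeddc' and 'aeaeae':
       a  e  a  e  a  e
    0  0  0  0  0  0  0
  a 0  1  1  1  1  1  1
  c 0  1  1  1  1  1  1
  e 0  1  2  2  2  2  2
  e 0  1  2  2  3  3  3
  d 0  1  2  2  3  3  3
  d 0  1  2  2  3  3  3
  c 0  1  2  2  3  3  3
LCS: 'aee'
LCS length = 3

3


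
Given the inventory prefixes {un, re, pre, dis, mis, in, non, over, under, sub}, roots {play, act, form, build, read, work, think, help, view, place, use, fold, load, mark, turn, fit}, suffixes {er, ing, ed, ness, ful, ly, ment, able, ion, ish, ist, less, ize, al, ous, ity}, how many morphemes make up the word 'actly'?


Segmenting 'actly' against the inventory:
  'act' -> root (morpheme 1)
  'ly' -> suffix (morpheme 2)
Total morphemes: 2

2


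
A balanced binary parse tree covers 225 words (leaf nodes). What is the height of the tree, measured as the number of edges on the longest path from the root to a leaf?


In a balanced binary tree with n leaves the deepest leaf is ceil(log2(n)) edges below the root.
log2(225) = 7.8138
ceil(7.8138) = 8
height (edges) = 8

8


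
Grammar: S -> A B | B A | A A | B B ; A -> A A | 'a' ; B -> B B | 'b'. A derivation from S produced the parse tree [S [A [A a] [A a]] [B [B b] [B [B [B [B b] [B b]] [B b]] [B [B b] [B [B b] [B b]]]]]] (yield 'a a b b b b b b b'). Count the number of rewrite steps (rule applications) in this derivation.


Every bracketed nonterminal node [X ...] in the tree is produced by exactly one rule application.
Reading the tree off as a leftmost derivation:
  Step 1: S  =>  A B   (applied S -> A B)
  Step 2: A B  =>  A A B   (applied A -> A A)
  Step 3: A A B  =>  a A B   (applied A -> a)
  Step 4: a A B  =>  a a B   (applied A -> a)
  Step 5: a a B  =>  a a B B   (applied B -> B B)
  Step 6: a a B B  =>  a a b B   (applied B -> b)
  Step 7: a a b B  =>  a a b B B   (applied B -> B B)
  Step 8: a a b B B  =>  a a b B B B   (applied B -> B B)
  Step 9: a a b B B B  =>  a a b B B B B   (applied B -> B B)
  Step 10: a a b B B B B  =>  a a b b B B B   (applied B -> b)
  Step 11: a a b b B B B  =>  a a b b b B B   (applied B -> b)
  Step 12: a a b b b B B  =>  a a b b b b B   (applied B -> b)
  Step 13: a a b b b b B  =>  a a b b b b B B   (applied B -> B B)
  Step 14: a a b b b b B B  =>  a a b b b b b B   (applied B -> b)
  Step 15: a a b b b b b B  =>  a a b b b b b B B   (applied B -> B B)
  Step 16: a a b b b b b B B  =>  a a b b b b b b B   (applied B -> b)
  Step 17: a a b b b b b b B  =>  a a b b b b b b b   (applied B -> b)
Final yield: a a b b b b b b b
Total rewrite steps: 17

17


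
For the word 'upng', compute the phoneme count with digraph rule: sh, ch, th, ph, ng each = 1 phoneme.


Parsing 'upng' greedily, digraphs first:
  'u' -> vowel phoneme (phonemes so far: 1)
  'p' -> consonant phoneme (phonemes so far: 2)
  'ng' -> digraph (1 consonant phoneme) (phonemes so far: 3)
Total phonemes: 3

3


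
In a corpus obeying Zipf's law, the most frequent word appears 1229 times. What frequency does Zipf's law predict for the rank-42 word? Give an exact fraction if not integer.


Zipf's law: freq(rank) = f1 / rank
f1 = 1229, rank = 42
freq = 1229 / 42
GCD(1229, 42) = 1
Simplified: 1229/42

1229/42


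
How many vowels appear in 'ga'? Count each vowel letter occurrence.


Scanning each character of 'ga':
  Position 1: 'g' -> consonant (running count: 0)
  Position 2: 'a' -> vowel (running count: 1)
Total vowels: 1

1


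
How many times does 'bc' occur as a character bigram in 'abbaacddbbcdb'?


Scanning 'abbaacddbbcdb' for bigram 'bc':
  Position 0: 'ab' -> no
  Position 1: 'bb' -> no
  Position 2: 'ba' -> no
  Position 3: 'aa' -> no
  Position 4: 'ac' -> no
  Position 5: 'cd' -> no
  Position 6: 'dd' -> no
  Position 7: 'db' -> no
  Position 8: 'bb' -> no
  Position 9: 'bc' -> MATCH
  Position 10: 'cd' -> no
  Position 11: 'db' -> no
Total matches: 1

1


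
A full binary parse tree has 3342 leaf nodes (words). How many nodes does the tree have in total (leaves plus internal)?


Leaf nodes (terminals): 3342
Internal nodes = n - 1 = 3342 - 1 = 3341
Total = leaves + internal = 3342 + 3341 = 6683

6683


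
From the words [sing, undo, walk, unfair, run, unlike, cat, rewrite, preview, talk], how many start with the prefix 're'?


Checking each word for prefix 're':
  'sing' -> no (count: 0)
  'undo' -> no (count: 0)
  'walk' -> no (count: 0)
  'unfair' -> no (count: 0)
  'run' -> no (count: 0)
  'unlike' -> no (count: 0)
  'cat' -> no (count: 0)
  'rewrite' -> YES, starts with 're' (count: 1)
  'preview' -> no (count: 1)
  'talk' -> no (count: 1)
Total with prefix 're': 1

1


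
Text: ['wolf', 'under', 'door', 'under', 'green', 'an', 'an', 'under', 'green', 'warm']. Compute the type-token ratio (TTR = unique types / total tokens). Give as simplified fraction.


Tokens: 10
Unique types: ('an', 'door', 'green', 'under', 'warm', 'wolf') = 6
TTR = 6/10
Simplify: divide both by 2 -> 3/5
TTR = 3/5

3/5


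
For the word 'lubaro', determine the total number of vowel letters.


Scanning each character of 'lubaro':
  Position 1: 'l' -> consonant (running count: 0)
  Position 2: 'u' -> vowel (running count: 1)
  Position 3: 'b' -> consonant (running count: 1)
  Position 4: 'a' -> vowel (running count: 2)
  Position 5: 'r' -> consonant (running count: 2)
  Position 6: 'o' -> vowel (running count: 3)
Total vowels: 3

3


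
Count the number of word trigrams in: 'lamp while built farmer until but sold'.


Word trigrams from [7] words:
  Trigram 1: (lamp while built)
  Trigram 2: (while built farmer)
  Trigram 3: (built farmer until)
  Trigram 4: (farmer until but)
  Trigram 5: (until but sold)
Total word trigrams: 7 - 2 = 5

5


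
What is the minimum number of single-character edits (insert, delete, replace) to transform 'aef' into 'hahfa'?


Building DP table for s1='aef' (len 3) and s2='hahfa' (len 5):
       h  a  h  f  a
    0  1  2  3  4  5
  a 1  1  1  2  3  4
  e 2  2  2  2  3  4
  f 3  3  3  3  2  3
Edit distance = dp[3][5] = 3

3


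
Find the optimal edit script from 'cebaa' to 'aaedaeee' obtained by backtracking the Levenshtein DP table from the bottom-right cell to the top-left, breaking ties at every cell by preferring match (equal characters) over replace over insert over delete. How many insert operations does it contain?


Edit distance = 6. Backtracking from cell (5, 8) with preference match > replace > insert > delete,
then listing the resulting alignment 'cebaa' -> 'aaedaeee' left to right:
  Step 1: insert 'a' [insertion #1]
  Step 2: replace c->a
  Step 3: keep 'e'
  Step 4: replace b->d
  Step 5: keep 'a'
  Step 6: insert 'e' [insertion #2]
  Step 7: insert 'e' [insertion #3]
  Step 8: replace a->e
Total insertions: 3

3


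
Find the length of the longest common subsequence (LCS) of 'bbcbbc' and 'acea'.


DP table for LCS of 'bbcbbc' and 'acea':
       a  c  e  a
    0  0  0  0  0
  b 0  0  0  0  0
  b 0  0  0  0  0
  c 0  0  1  1  1
  b 0  0  1  1  1
  b 0  0  1  1  1
  c 0  0  1  1  1
LCS: 'c'
LCS length = 1

1


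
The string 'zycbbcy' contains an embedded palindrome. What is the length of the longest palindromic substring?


Scanning 'zycbbcy' for palindromic substrings.
Substring at positions 1-6: 'ycbbcy'.
Check: reverse('ycbbcy') = 'ycbbcy' -> palindrome confirmed.
Neighbouring characters ('z' / '-') break symmetry, so it cannot extend further.
No longer palindromic substring exists; longest length = 6

6


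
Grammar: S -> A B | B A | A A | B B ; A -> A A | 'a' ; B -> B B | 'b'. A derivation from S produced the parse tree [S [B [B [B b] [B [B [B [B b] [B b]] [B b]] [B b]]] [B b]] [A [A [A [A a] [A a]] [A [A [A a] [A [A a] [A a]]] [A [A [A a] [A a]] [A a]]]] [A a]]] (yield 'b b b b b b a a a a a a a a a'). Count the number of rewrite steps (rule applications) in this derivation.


Every bracketed nonterminal node [X ...] in the tree is produced by exactly one rule application.
Reading the tree off as a leftmost derivation:
  Step 1: S  =>  B A   (applied S -> B A)
  Step 2: B A  =>  B B A   (applied B -> B B)
  Step 3: B B A  =>  B B B A   (applied B -> B B)
  Step 4: B B B A  =>  b B B A   (applied B -> b)
  Step 5: b B B A  =>  b B B B A   (applied B -> B B)
  Step 6: b B B B A  =>  b B B B B A   (applied B -> B B)
  Step 7: b B B B B A  =>  b B B B B B A   (applied B -> B B)
  Step 8: b B B B B B A  =>  b b B B B B A   (applied B -> b)
  Step 9: b b B B B B A  =>  b b b B B B A   (applied B -> b)
  Step 10: b b b B B B A  =>  b b b b B B A   (applied B -> b)
  Step 11: b b b b B B A  =>  b b b b b B A   (applied B -> b)
  Step 12: b b b b b B A  =>  b b b b b b A   (applied B -> b)
  Step 13: b b b b b b A  =>  b b b b b b A A   (applied A -> A A)
  Step 14: b b b b b b A A  =>  b b b b b b A A A   (applied A -> A A)
  Step 15: b b b b b b A A A  =>  b b b b b b A A A A   (applied A -> A A)
  Step 16: b b b b b b A A A A  =>  b b b b b b a A A A   (applied A -> a)
  Step 17: b b b b b b a A A A  =>  b b b b b b a a A A   (applied A -> a)
  Step 18: b b b b b b a a A A  =>  b b b b b b a a A A A   (applied A -> A A)
  Step 19: b b b b b b a a A A A  =>  b b b b b b a a A A A A   (applied A -> A A)
  Step 20: b b b b b b a a A A A A  =>  b b b b b b a a a A A A   (applied A -> a)
  Step 21: b b b b b b a a a A A A  =>  b b b b b b a a a A A A A   (applied A -> A A)
  Step 22: b b b b b b a a a A A A A  =>  b b b b b b a a a a A A A   (applied A -> a)
  Step 23: b b b b b b a a a a A A A  =>  b b b b b b a a a a a A A   (applied A -> a)
  Step 24: b b b b b b a a a a a A A  =>  b b b b b b a a a a a A A A   (applied A -> A A)
  Step 25: b b b b b b a a a a a A A A  =>  b b b b b b a a a a a A A A A   (applied A -> A A)
  Step 26: b b b b b b a a a a a A A A A  =>  b b b b b b a a a a a a A A A   (applied A -> a)
  Step 27: b b b b b b a a a a a a A A A  =>  b b b b b b a a a a a a a A A   (applied A -> a)
  Step 28: b b b b b b a a a a a a a A A  =>  b b b b b b a a a a a a a a A   (applied A -> a)
  Step 29: b b b b b b a a a a a a a a A  =>  b b b b b b a a a a a a a a a   (applied A -> a)
Final yield: b b b b b b a a a a a a a a a
Total rewrite steps: 29

29


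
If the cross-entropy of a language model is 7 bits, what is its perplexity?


Perplexity formula: PP = 2^H
H = 7
PP = 2^7
Steps: 2^1 = 2, 2^2 = 4, 2^3 = 8, 2^4 = 16, 2^5 = 32, 2^6 = 64, 2^7 = 128
PP = 128

128


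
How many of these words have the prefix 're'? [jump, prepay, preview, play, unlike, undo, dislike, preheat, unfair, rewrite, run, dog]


Checking each word for prefix 're':
  'jump' -> no (count: 0)
  'prepay' -> no (count: 0)
  'preview' -> no (count: 0)
  'play' -> no (count: 0)
  'unlike' -> no (count: 0)
  'undo' -> no (count: 0)
  'dislike' -> no (count: 0)
  'preheat' -> no (count: 0)
  'unfair' -> no (count: 0)
  'rewrite' -> YES, starts with 're' (count: 1)
  'run' -> no (count: 1)
  'dog' -> no (count: 1)
Total with prefix 're': 1

1


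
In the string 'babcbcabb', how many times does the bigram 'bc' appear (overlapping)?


Scanning 'babcbcabb' for bigram 'bc':
  Position 0: 'ba' -> no
  Position 1: 'ab' -> no
  Position 2: 'bc' -> MATCH
  Position 3: 'cb' -> no
  Position 4: 'bc' -> MATCH
  Position 5: 'ca' -> no
  Position 6: 'ab' -> no
  Position 7: 'bb' -> no
Total matches: 2

2


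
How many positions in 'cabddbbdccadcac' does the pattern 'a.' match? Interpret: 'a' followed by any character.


Pattern: a. means 'a' followed by any character.
Scanning 'cabddbbdccadcac' position-by-position:
  Pos 0: window 'ca' -> no
  Pos 1: window 'ab' -> MATCH
  Pos 2: window 'bd' -> no
  Pos 3: window 'dd' -> no
  Pos 4: window 'db' -> no
  Pos 5: window 'bb' -> no
  Pos 6: window 'bd' -> no
  Pos 7: window 'dc' -> no
  Pos 8: window 'cc' -> no
  Pos 9: window 'ca' -> no
  Pos 10: window 'ad' -> MATCH
  Pos 11: window 'dc' -> no
  Pos 12: window 'ca' -> no
  Pos 13: window 'ac' -> MATCH
  Pos 14: window 'c' -> no
Total matches: 3

3


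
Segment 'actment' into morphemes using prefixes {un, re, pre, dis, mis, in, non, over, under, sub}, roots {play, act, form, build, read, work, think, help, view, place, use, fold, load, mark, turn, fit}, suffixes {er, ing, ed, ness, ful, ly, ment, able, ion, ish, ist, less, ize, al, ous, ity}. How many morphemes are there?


Segmenting 'actment' against the inventory:
  'act' -> root (morpheme 1)
  'ment' -> suffix (morpheme 2)
Total morphemes: 2

2


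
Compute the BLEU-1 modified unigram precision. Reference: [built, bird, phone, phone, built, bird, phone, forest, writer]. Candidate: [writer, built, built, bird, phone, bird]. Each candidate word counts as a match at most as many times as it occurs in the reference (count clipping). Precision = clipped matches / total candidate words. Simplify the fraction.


Reference word counts: {'bird': 2, 'built': 2, 'forest': 1, 'phone': 3, 'writer': 1}
Checking each candidate word (with clipping):
  'writer' -> in reference (ref count 1, used 1/1) -> match (matches: 1)
  'built' -> in reference (ref count 2, used 1/2) -> match (matches: 2)
  'built' -> in reference (ref count 2, used 2/2) -> match (matches: 3)
  'bird' -> in reference (ref count 2, used 1/2) -> match (matches: 4)
  'phone' -> in reference (ref count 3, used 1/3) -> match (matches: 5)
  'bird' -> in reference (ref count 2, used 2/2) -> match (matches: 6)
Clipped matches: 6, Candidate length: 6
Precision = 6/6 = 1

1


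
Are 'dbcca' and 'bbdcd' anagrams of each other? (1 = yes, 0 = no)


Sort characters of 'dbcca': 'abccd'
Sort characters of 'bbdcd': 'bbcdd'
Sorted forms differ -> they are NOT anagrams
Result: 0

0


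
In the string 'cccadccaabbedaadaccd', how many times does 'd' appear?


Scanning 'cccadccaabbedaadaccd' for 'd':
  Position 4: 'd' -> MATCH (count: 1)
  Position 12: 'd' -> MATCH (count: 2)
  Position 15: 'd' -> MATCH (count: 3)
  Position 19: 'd' -> MATCH (count: 4)
Total occurrences of 'd': 4

4


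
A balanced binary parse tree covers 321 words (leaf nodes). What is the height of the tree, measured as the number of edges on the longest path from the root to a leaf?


In a balanced binary tree with n leaves the deepest leaf is ceil(log2(n)) edges below the root.
log2(321) = 8.3264
ceil(8.3264) = 9
height (edges) = 9

9


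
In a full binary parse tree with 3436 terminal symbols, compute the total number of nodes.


Leaf nodes (terminals): 3436
Internal nodes = n - 1 = 3436 - 1 = 3435
Total = leaves + internal = 3436 + 3435 = 6871

6871


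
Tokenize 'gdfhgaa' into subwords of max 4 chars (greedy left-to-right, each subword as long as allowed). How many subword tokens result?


'gdfhgaa' has 7 characters.
Chunking with max size 4:
  Chunk 1: 'gdfh' (positions 0-3)
  Chunk 2: 'gaa' (positions 4-6)
Total chunks: ceil(7 / 4) = 2

2


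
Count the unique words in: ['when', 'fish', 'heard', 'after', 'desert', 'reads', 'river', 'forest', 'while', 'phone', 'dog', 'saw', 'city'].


Listing all tokens and tracking unique types:
  Token 1: 'when' -> NEW (unique so far: 1)
  Token 2: 'fish' -> NEW (unique so far: 2)
  Token 3: 'heard' -> NEW (unique so far: 3)
  Token 4: 'after' -> NEW (unique so far: 4)
  Token 5: 'desert' -> NEW (unique so far: 5)
  Token 6: 'reads' -> NEW (unique so far: 6)
  Token 7: 'river' -> NEW (unique so far: 7)
  Token 8: 'forest' -> NEW (unique so far: 8)
  Token 9: 'while' -> NEW (unique so far: 9)
  Token 10: 'phone' -> NEW (unique so far: 10)
  Token 11: 'dog' -> NEW (unique so far: 11)
  Token 12: 'saw' -> NEW (unique so far: 12)
  Token 13: 'city' -> NEW (unique so far: 13)
Unique types: ('after', 'city', 'desert', 'dog', 'fish', 'forest', 'heard', 'phone', 'reads', 'river', 'saw', 'when', 'while')
Vocabulary size: 13

13


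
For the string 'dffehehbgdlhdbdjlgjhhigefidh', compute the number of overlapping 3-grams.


String 'dffehehbgdlhdbdjlgjhhigefidh' has length L = 28.
Number of overlapping n-grams = L - n + 1
Substituting: 28 - 3 + 1 = 26

26


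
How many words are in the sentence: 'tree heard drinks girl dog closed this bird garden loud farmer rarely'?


Counting words by splitting on spaces:
  Word 1: 'tree'
  Word 2: 'heard'
  Word 3: 'drinks'
  Word 4: 'girl'
  Word 5: 'dog'
  Word 6: 'closed'
  Word 7: 'this'
  Word 8: 'bird'
  Word 9: 'garden'
  Word 10: 'loud'
  Word 11: 'farmer'
  Word 12: 'rarely'
Total words: 12

12


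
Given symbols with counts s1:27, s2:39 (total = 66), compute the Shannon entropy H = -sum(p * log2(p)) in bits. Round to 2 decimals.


Computing entropy H = -sum(p_i * log2(p_i)):
  s1: p = 27/66 = 0.4091, -p*log2(p) = 0.5275
  s2: p = 39/66 = 0.5909, -p*log2(p) = 0.4485
H = sum of terms = 0.9760
Rounded to 2 decimals: 0.98

0.98


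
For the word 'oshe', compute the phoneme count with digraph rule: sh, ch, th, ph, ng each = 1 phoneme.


Parsing 'oshe' greedily, digraphs first:
  'o' -> vowel phoneme (phonemes so far: 1)
  'sh' -> digraph (1 consonant phoneme) (phonemes so far: 2)
  'e' -> vowel phoneme (phonemes so far: 3)
Total phonemes: 3

3


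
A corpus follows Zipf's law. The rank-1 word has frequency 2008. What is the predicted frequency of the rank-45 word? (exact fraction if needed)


Zipf's law: freq(rank) = f1 / rank
f1 = 2008, rank = 45
freq = 2008 / 45
GCD(2008, 45) = 1
Simplified: 2008/45

2008/45


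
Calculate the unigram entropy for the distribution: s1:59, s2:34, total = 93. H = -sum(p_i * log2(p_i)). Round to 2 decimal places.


Computing entropy H = -sum(p_i * log2(p_i)):
  s1: p = 59/93 = 0.6344, -p*log2(p) = 0.4165
  s2: p = 34/93 = 0.3656, -p*log2(p) = 0.5307
H = sum of terms = 0.9472
Rounded to 2 decimals: 0.95

0.95


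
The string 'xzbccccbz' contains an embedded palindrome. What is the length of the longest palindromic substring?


Scanning 'xzbccccbz' for palindromic substrings.
Substring at positions 1-8: 'zbccccbz'.
Check: reverse('zbccccbz') = 'zbccccbz' -> palindrome confirmed.
Neighbouring characters ('x' / '-') break symmetry, so it cannot extend further.
No longer palindromic substring exists; longest length = 8

8


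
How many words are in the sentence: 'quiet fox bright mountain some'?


Counting words by splitting on spaces:
  Word 1: 'quiet'
  Word 2: 'fox'
  Word 3: 'bright'
  Word 4: 'mountain'
  Word 5: 'some'
Total words: 5

5


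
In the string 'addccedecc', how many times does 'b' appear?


Scanning 'addccedecc' for 'b':
  No matches found.
Total occurrences of 'b': 0

0


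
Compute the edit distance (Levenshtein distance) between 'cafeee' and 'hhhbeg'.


Building DP table for s1='cafeee' (len 6) and s2='hhhbeg' (len 6):
       h  h  h  b  e  g
    0  1  2  3  4  5  6
  c 1  1  2  3  4  5  6
  a 2  2  2  3  4  5  6
  f 3  3  3  3  4  5  6
  e 4  4  4  4  4  4  5
  e 5  5  5  5  5  4  5
  e 6  6  6  6  6  5  5
Edit distance = dp[6][6] = 5

5


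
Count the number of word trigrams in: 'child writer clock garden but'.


Word trigrams from [5] words:
  Trigram 1: (child writer clock)
  Trigram 2: (writer clock garden)
  Trigram 3: (clock garden but)
Total word trigrams: 5 - 2 = 3

3


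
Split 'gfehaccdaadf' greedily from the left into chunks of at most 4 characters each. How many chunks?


'gfehaccdaadf' has 12 characters.
Chunking with max size 4:
  Chunk 1: 'gfeh' (positions 0-3)
  Chunk 2: 'accd' (positions 4-7)
  Chunk 3: 'aadf' (positions 8-11)
Total chunks: ceil(12 / 4) = 3

3


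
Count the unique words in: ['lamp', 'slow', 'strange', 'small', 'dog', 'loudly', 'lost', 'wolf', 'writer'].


Listing all tokens and tracking unique types:
  Token 1: 'lamp' -> NEW (unique so far: 1)
  Token 2: 'slow' -> NEW (unique so far: 2)
  Token 3: 'strange' -> NEW (unique so far: 3)
  Token 4: 'small' -> NEW (unique so far: 4)
  Token 5: 'dog' -> NEW (unique so far: 5)
  Token 6: 'loudly' -> NEW (unique so far: 6)
  Token 7: 'lost' -> NEW (unique so far: 7)
  Token 8: 'wolf' -> NEW (unique so far: 8)
  Token 9: 'writer' -> NEW (unique so far: 9)
Unique types: ('dog', 'lamp', 'lost', 'loudly', 'slow', 'small', 'strange', 'wolf', 'writer')
Vocabulary size: 9

9


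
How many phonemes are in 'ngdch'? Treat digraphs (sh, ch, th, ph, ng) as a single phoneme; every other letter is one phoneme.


Parsing 'ngdch' greedily, digraphs first:
  'ng' -> digraph (1 consonant phoneme) (phonemes so far: 1)
  'd' -> consonant phoneme (phonemes so far: 2)
  'ch' -> digraph (1 consonant phoneme) (phonemes so far: 3)
Total phonemes: 3

3


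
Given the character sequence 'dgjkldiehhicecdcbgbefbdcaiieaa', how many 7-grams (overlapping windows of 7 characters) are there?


String 'dgjkldiehhicecdcbgbefbdcaiieaa' has length L = 30.
Number of overlapping n-grams = L - n + 1
Substituting: 30 - 7 + 1 = 24

24


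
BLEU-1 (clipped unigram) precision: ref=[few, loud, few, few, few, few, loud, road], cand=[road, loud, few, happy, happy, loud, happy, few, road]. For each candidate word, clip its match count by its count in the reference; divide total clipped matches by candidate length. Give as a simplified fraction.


Reference word counts: {'few': 5, 'loud': 2, 'road': 1}
Checking each candidate word (with clipping):
  'road' -> in reference (ref count 1, used 1/1) -> match (matches: 1)
  'loud' -> in reference (ref count 2, used 1/2) -> match (matches: 2)
  'few' -> in reference (ref count 5, used 1/5) -> match (matches: 3)
  'happy' -> not in reference -> no match (matches: 3)
  'happy' -> not in reference -> no match (matches: 3)
  'loud' -> in reference (ref count 2, used 2/2) -> match (matches: 4)
  'happy' -> not in reference -> no match (matches: 4)
  'few' -> in reference (ref count 5, used 2/5) -> match (matches: 5)
  'road' -> ref count 1 already used up (1/1) -> clipped, no match (matches: 5)
Clipped matches: 5, Candidate length: 9
Precision = 5/9

5/9


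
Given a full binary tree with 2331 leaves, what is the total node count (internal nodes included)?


Leaf nodes (terminals): 2331
Internal nodes = n - 1 = 2331 - 1 = 2330
Total = leaves + internal = 2331 + 2330 = 4661

4661


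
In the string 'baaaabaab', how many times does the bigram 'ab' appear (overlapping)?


Scanning 'baaaabaab' for bigram 'ab':
  Position 0: 'ba' -> no
  Position 1: 'aa' -> no
  Position 2: 'aa' -> no
  Position 3: 'aa' -> no
  Position 4: 'ab' -> MATCH
  Position 5: 'ba' -> no
  Position 6: 'aa' -> no
  Position 7: 'ab' -> MATCH
Total matches: 2

2


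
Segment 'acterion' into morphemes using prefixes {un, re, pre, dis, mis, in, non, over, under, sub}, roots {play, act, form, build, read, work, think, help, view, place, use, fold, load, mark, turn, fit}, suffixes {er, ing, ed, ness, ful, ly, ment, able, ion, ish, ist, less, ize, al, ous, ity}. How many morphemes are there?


Segmenting 'acterion' against the inventory:
  'act' -> root (morpheme 1)
  'er' -> suffix (morpheme 2)
  'ion' -> suffix (morpheme 3)
Total morphemes: 3

3


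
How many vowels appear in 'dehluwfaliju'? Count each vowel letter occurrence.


Scanning each character of 'dehluwfaliju':
  Position 1: 'd' -> consonant (running count: 0)
  Position 2: 'e' -> vowel (running count: 1)
  Position 3: 'h' -> consonant (running count: 1)
  Position 4: 'l' -> consonant (running count: 1)
  Position 5: 'u' -> vowel (running count: 2)
  Position 6: 'w' -> consonant (running count: 2)
  Position 7: 'f' -> consonant (running count: 2)
  Position 8: 'a' -> vowel (running count: 3)
  Position 9: 'l' -> consonant (running count: 3)
  Position 10: 'i' -> vowel (running count: 4)
  Position 11: 'j' -> consonant (running count: 4)
  Position 12: 'u' -> vowel (running count: 5)
Total vowels: 5

5


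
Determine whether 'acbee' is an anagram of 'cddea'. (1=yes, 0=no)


Sort characters of 'acbee': 'abcee'
Sort characters of 'cddea': 'acdde'
Sorted forms differ -> they are NOT anagrams
Result: 0

0


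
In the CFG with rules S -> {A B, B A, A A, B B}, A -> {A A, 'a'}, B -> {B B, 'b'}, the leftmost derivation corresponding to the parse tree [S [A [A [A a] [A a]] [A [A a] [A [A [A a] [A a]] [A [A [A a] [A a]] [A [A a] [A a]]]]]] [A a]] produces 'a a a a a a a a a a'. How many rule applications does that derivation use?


Every bracketed nonterminal node [X ...] in the tree is produced by exactly one rule application.
Reading the tree off as a leftmost derivation:
  Step 1: S  =>  A A   (applied S -> A A)
  Step 2: A A  =>  A A A   (applied A -> A A)
  Step 3: A A A  =>  A A A A   (applied A -> A A)
  Step 4: A A A A  =>  a A A A   (applied A -> a)
  Step 5: a A A A  =>  a a A A   (applied A -> a)
  Step 6: a a A A  =>  a a A A A   (applied A -> A A)
  Step 7: a a A A A  =>  a a a A A   (applied A -> a)
  Step 8: a a a A A  =>  a a a A A A   (applied A -> A A)
  Step 9: a a a A A A  =>  a a a A A A A   (applied A -> A A)
  Step 10: a a a A A A A  =>  a a a a A A A   (applied A -> a)
  Step 11: a a a a A A A  =>  a a a a a A A   (applied A -> a)
  Step 12: a a a a a A A  =>  a a a a a A A A   (applied A -> A A)
  Step 13: a a a a a A A A  =>  a a a a a A A A A   (applied A -> A A)
  Step 14: a a a a a A A A A  =>  a a a a a a A A A   (applied A -> a)
  Step 15: a a a a a a A A A  =>  a a a a a a a A A   (applied A -> a)
  Step 16: a a a a a a a A A  =>  a a a a a a a A A A   (applied A -> A A)
  Step 17: a a a a a a a A A A  =>  a a a a a a a a A A   (applied A -> a)
  Step 18: a a a a a a a a A A  =>  a a a a a a a a a A   (applied A -> a)
  Step 19: a a a a a a a a a A  =>  a a a a a a a a a a   (applied A -> a)
Final yield: a a a a a a a a a a
Total rewrite steps: 19

19


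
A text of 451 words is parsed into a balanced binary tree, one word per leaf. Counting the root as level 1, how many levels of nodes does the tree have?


In a balanced binary tree with n leaves the deepest leaf is ceil(log2(n)) edges below the root,
so counting node levels inclusive of root and leaves gives ceil(log2(n)) + 1 levels.
log2(451) = 8.8170
ceil(8.8170) = 9
levels = 9 + 1 = 10

10


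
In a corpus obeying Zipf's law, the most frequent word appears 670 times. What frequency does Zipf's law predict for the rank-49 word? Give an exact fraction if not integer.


Zipf's law: freq(rank) = f1 / rank
f1 = 670, rank = 49
freq = 670 / 49
GCD(670, 49) = 1
Simplified: 670/49

670/49


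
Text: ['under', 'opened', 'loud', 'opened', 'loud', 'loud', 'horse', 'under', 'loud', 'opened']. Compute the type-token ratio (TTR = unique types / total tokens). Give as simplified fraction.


Tokens: 10
Unique types: ('horse', 'loud', 'opened', 'under') = 4
TTR = 4/10
Simplify: divide both by 2 -> 2/5
TTR = 2/5

2/5


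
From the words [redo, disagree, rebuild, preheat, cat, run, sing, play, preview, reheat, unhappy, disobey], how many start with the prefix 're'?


Checking each word for prefix 're':
  'redo' -> YES, starts with 're' (count: 1)
  'disagree' -> no (count: 1)
  'rebuild' -> YES, starts with 're' (count: 2)
  'preheat' -> no (count: 2)
  'cat' -> no (count: 2)
  'run' -> no (count: 2)
  'sing' -> no (count: 2)
  'play' -> no (count: 2)
  'preview' -> no (count: 2)
  'reheat' -> YES, starts with 're' (count: 3)
  'unhappy' -> no (count: 3)
  'disobey' -> no (count: 3)
Total with prefix 're': 3

3


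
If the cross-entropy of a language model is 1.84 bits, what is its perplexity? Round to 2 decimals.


Perplexity formula: PP = 2^H
H = 1.84
PP = 2^1.84
Decompose: 2^1.84 = 2^1 * 2^0.84
2^1 = 2, 2^0.84 ~ 1.7900501
PP ~ 2 * 1.7900501 = 3.5801002
Rounded to 2 decimals: 3.58

3.58


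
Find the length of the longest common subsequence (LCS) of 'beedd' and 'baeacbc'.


DP table for LCS of 'beedd' and 'baeacbc':
       b  a  e  a  c  b  c
    0  0  0  0  0  0  0  0
  b 0  1  1  1  1  1  1  1
  e 0  1  1  2  2  2  2  2
  e 0  1  1  2  2  2  2  2
  d 0  1  1  2  2  2  2  2
  d 0  1  1  2  2  2  2  2
LCS: 'be'
LCS length = 2

2


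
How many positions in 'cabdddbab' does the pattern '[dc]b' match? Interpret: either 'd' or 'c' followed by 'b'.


Pattern: [dc]b means either 'd' or 'c' followed by 'b'.
Scanning 'cabdddbab' position-by-position:
  Pos 0: window 'ca' -> no
  Pos 1: window 'ab' -> no
  Pos 2: window 'bd' -> no
  Pos 3: window 'dd' -> no
  Pos 4: window 'dd' -> no
  Pos 5: window 'db' -> MATCH
  Pos 6: window 'ba' -> no
  Pos 7: window 'ab' -> no
  Pos 8: window 'b' -> no
Total matches: 1

1
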